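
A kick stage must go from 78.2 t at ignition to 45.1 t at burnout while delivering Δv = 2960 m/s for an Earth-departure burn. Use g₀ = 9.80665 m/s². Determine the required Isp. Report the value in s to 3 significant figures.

ln(m₀/m_f) = ln(78200/45100) = ln(1.734) = 0.5504.
v_e = Δv / ln(m₀/m_f) = 2960 / 0.5504 = 5378.0 m/s.
Isp = v_e / g₀ = 5378.0 / 9.80665 = 548.4 s.

Isp ≈ 548 s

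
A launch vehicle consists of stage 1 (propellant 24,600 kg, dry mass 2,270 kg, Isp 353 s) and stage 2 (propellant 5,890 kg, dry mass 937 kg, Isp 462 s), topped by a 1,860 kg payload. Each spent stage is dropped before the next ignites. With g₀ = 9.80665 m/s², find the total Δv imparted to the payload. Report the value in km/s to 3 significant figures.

Δv ≈ 9.21 km/s

Ignition mass of stage 1 = 24,600+2,270 + 5,890+937 + 1,860 = 35,557 kg.
Stage 1: m₀ = 35,557 kg, m_f = 35,557 − 24,600 = 10,957 kg; Δv = 353×9.80665×ln(3.245) = 3461.7×1.1772 ≈ 4075 m/s.
Stage 2: m₀ = 8,687 kg, m_f = 8,687 − 5,890 = 2,797 kg; Δv = 462×9.80665×ln(3.106) = 4530.7×1.1333 ≈ 5135 m/s.
Total Δv = 4075 + 5135 = 9210 m/s.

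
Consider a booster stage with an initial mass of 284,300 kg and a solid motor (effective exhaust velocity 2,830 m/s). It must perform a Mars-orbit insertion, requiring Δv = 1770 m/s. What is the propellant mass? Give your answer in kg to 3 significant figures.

m₀/m_f = exp(Δv / v_e) = exp(1770 / 2830.0) = exp(0.6254) = 1.8691.
m_f = 284,300 / 1.8691 = 152,105 kg, so propellant = m₀ − m_f = 284,300 − 152,105 = 132,195 kg.

propellant mass ≈ 132000 kg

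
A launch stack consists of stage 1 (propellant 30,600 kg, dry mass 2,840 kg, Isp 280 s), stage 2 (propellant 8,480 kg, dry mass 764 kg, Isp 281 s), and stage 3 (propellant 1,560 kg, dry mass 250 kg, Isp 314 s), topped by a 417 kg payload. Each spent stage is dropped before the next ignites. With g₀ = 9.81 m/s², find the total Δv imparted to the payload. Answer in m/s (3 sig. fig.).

Ignition mass of stage 1 = 30,600+2,840 + 8,480+764 + 1,560+250 + 417 = 44,911 kg.
Stage 1: m₀ = 44,911 kg, m_f = 44,911 − 30,600 = 14,311 kg; Δv = 280×9.81×ln(3.138) = 2746.8×1.1437 ≈ 3141 m/s.
Stage 2: m₀ = 11,471 kg, m_f = 11,471 − 8,480 = 2,991 kg; Δv = 281×9.81×ln(3.835) = 2756.6×1.3442 ≈ 3705 m/s.
Stage 3: m₀ = 2,227 kg, m_f = 2,227 − 1,560 = 667 kg; Δv = 314×9.81×ln(3.339) = 3080.3×1.2056 ≈ 3714 m/s.
Total Δv = 3141 + 3705 + 3714 = 10560 m/s.

Δv ≈ 10600 m/s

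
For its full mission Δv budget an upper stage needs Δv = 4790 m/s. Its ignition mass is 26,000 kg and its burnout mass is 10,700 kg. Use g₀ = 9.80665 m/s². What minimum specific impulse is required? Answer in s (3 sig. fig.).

ln(m₀/m_f) = ln(26000/10700) = ln(2.43) = 0.8879.
By the Tsiolkovsky rocket equation, v_e = Δv / ln(m₀/m_f) = 4790 / 0.8879 = 5395.0 m/s.
Isp = v_e / g₀ = 5395.0 / 9.80665 = 550.1 s.

Isp ≈ 550 s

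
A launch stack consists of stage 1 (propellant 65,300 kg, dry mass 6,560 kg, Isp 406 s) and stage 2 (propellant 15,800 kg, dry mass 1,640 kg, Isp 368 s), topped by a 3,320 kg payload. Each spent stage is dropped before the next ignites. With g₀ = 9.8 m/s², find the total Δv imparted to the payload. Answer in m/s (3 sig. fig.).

Ignition mass of stage 1 = 65,300+6,560 + 15,800+1,640 + 3,320 = 92,620 kg.
Stage 1: m₀ = 92,620 kg, m_f = 92,620 − 65,300 = 27,320 kg; Δv = 406×9.8×ln(3.39) = 3978.8×1.2209 ≈ 4858 m/s.
Stage 2: m₀ = 20,760 kg, m_f = 20,760 − 15,800 = 4,960 kg; Δv = 368×9.8×ln(4.185) = 3606.4×1.4316 ≈ 5163 m/s.
Total Δv = 4858 + 5163 = 10021 m/s.

Δv ≈ 10000 m/s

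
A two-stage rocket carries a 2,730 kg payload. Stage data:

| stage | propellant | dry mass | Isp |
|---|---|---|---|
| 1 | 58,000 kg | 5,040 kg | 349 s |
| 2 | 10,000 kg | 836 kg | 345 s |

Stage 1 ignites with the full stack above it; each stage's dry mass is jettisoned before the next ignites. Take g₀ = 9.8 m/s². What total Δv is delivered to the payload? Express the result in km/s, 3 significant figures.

Ignition mass of stage 1 = 58,000+5,040 + 10,000+836 + 2,730 = 76,606 kg.
Stage 1: m₀ = 76,606 kg, m_f = 76,606 − 58,000 = 18,606 kg; Δv = 349×9.8×ln(4.117) = 3420.2×1.4152 ≈ 4840 m/s.
Stage 2: m₀ = 13,566 kg, m_f = 13,566 − 10,000 = 3,566 kg; Δv = 345×9.8×ln(3.804) = 3381.0×1.3361 ≈ 4517 m/s.
Total Δv = 4840 + 4517 = 9357 m/s.

Δv ≈ 9.36 km/s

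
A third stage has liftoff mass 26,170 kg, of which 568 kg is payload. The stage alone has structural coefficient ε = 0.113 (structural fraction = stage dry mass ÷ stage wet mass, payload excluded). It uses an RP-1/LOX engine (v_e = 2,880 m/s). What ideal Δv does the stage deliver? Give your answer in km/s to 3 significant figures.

Stage wet mass = m₀ − payload = 26,170 − 568 = 25,602 kg.
Stage dry mass = ε × stage wet mass = 0.113 × 25,602 = 2,893.03 kg.
Burnout mass m_f = stage dry + payload = 2,893.03 + 568 = 3,461.03 kg.
Rocket equation: Δv = v_e · ln(26,170/3,461.03) = 2880.0 × ln(7.561) = 2880.0 × 2.0230 ≈ 5826 m/s.

Δv ≈ 5.83 km/s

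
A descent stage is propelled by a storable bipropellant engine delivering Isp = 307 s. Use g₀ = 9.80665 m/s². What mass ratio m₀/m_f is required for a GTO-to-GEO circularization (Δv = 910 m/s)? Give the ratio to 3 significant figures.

v_e = Isp · g₀ = 307 × 9.80665 = 3010.6 m/s.
m₀/m_f = exp(Δv / v_e) = exp(910 / 3010.6) = exp(0.3023) = 1.3529.

mass ratio ≈ 1.35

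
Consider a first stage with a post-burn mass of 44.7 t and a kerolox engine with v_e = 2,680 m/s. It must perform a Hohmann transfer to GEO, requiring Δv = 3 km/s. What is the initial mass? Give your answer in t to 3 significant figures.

initial mass ≈ 137 t

m₀/m_f = exp(Δv / v_e) = exp(3000 / 2680.0) = exp(1.1194) = 3.0630.
m₀ = m_f × 3.0630 = 44.7 × 3.0630 = 136.916 t.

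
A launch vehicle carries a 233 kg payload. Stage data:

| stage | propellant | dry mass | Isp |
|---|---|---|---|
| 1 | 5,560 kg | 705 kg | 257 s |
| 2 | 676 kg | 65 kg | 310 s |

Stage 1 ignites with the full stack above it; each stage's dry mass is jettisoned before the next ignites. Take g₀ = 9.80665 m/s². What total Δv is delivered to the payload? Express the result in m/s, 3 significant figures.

Ignition mass of stage 1 = 5,560+705 + 676+65 + 233 = 7,239 kg.
Stage 1: m₀ = 7,239 kg, m_f = 7,239 − 5,560 = 1,679 kg; Δv = 257×9.80665×ln(4.311) = 2520.3×1.4613 ≈ 3683 m/s.
Stage 2: m₀ = 974 kg, m_f = 974 − 676 = 298 kg; Δv = 310×9.80665×ln(3.268) = 3040.1×1.1843 ≈ 3600 m/s.
Total Δv = 3683 + 3600 = 7283 m/s.

Δv ≈ 7280 m/s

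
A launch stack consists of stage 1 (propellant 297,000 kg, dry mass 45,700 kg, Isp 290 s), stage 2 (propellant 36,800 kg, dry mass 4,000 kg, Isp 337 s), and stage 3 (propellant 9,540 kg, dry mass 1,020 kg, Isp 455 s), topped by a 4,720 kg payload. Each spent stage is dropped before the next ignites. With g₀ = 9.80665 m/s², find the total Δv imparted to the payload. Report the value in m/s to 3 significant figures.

Δv ≈ 11800 m/s

Ignition mass of stage 1 = 297,000+45,700 + 36,800+4,000 + 9,540+1,020 + 4,720 = 398,780 kg.
Stage 1: m₀ = 398,780 kg, m_f = 398,780 − 297,000 = 101,780 kg; Δv = 290×9.80665×ln(3.918) = 2843.9×1.3656 ≈ 3884 m/s.
Stage 2: m₀ = 56,080 kg, m_f = 56,080 − 36,800 = 19,280 kg; Δv = 337×9.80665×ln(2.909) = 3304.8×1.0677 ≈ 3529 m/s.
Stage 3: m₀ = 15,280 kg, m_f = 15,280 − 9,540 = 5,740 kg; Δv = 455×9.80665×ln(2.662) = 4462.0×0.9791 ≈ 4369 m/s.
Total Δv = 3884 + 3529 + 4369 = 11782 m/s.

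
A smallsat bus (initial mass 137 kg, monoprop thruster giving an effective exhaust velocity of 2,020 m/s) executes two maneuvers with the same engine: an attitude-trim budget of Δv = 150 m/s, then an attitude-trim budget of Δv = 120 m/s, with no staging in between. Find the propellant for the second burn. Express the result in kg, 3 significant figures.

propellant for the second burn ≈ 7.34 kg

After the first burn: m = 137 × exp(−150/2020.0) = 137 × 0.92843 = 127.195 kg.
After the second burn: m = 127.195 × exp(−120/2020.0) = 127.195 × 0.94232 = 119.858 kg.
Second-burn propellant = 127.195 − 119.858 = 7.337 kg.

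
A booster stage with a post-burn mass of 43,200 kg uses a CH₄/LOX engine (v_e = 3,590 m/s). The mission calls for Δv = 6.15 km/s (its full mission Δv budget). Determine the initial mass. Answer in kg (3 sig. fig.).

initial mass ≈ 240000 kg

m₀/m_f = exp(Δv / v_e) = exp(6150 / 3590.0) = exp(1.7131) = 5.5461.
m₀ = m_f × 5.5461 = 43,200 × 5.5461 = 239,592 kg.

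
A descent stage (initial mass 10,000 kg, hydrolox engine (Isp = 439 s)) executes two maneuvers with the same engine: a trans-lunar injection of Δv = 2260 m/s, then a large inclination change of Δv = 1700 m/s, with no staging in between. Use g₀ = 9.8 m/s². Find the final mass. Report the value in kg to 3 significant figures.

v_e = Isp · g₀ = 439 × 9.8 = 4302.2 m/s.
After the first burn: m = 10000 × exp(−2260/4302.2) = 10000 × 0.59137 = 5,913.7 kg.
After the second burn: m = 5,913.7 × exp(−1700/4302.2) = 5,913.7 × 0.67358 = 3,983.35 kg.

final mass ≈ 3980 kg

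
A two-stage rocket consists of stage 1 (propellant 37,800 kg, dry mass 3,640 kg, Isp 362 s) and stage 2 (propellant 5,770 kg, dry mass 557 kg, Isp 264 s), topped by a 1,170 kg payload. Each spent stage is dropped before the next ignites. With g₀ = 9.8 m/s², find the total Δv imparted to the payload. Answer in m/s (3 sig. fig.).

Δv ≈ 9050 m/s

Ignition mass of stage 1 = 37,800+3,640 + 5,770+557 + 1,170 = 48,937 kg.
Stage 1: m₀ = 48,937 kg, m_f = 48,937 − 37,800 = 11,137 kg; Δv = 362×9.8×ln(4.394) = 3547.6×1.4803 ≈ 5251 m/s.
Stage 2: m₀ = 7,497 kg, m_f = 7,497 − 5,770 = 1,727 kg; Δv = 264×9.8×ln(4.341) = 2587.2×1.4681 ≈ 3798 m/s.
Total Δv = 5251 + 3798 = 9049 m/s.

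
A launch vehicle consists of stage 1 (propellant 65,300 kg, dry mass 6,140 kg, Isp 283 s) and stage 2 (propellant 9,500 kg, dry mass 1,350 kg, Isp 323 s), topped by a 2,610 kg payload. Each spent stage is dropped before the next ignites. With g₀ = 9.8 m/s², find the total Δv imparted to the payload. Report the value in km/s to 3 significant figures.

Δv ≈ 7.94 km/s

Ignition mass of stage 1 = 65,300+6,140 + 9,500+1,350 + 2,610 = 84,900 kg.
Stage 1: m₀ = 84,900 kg, m_f = 84,900 − 65,300 = 19,600 kg; Δv = 283×9.8×ln(4.332) = 2773.4×1.4659 ≈ 4066 m/s.
Stage 2: m₀ = 13,460 kg, m_f = 13,460 − 9,500 = 3,960 kg; Δv = 323×9.8×ln(3.399) = 3165.4×1.2235 ≈ 3873 m/s.
Total Δv = 4066 + 3873 = 7939 m/s.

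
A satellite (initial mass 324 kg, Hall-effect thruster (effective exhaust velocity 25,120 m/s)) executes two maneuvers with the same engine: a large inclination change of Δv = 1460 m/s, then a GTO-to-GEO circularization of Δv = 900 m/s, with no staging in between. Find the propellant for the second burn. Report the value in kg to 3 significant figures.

propellant for the second burn ≈ 10.8 kg

After the first burn: m = 324 × exp(−1460/25120.0) = 324 × 0.94354 = 305.707 kg.
After the second burn: m = 305.707 × exp(−900/25120.0) = 305.707 × 0.96481 = 294.949 kg.
Second-burn propellant = 305.707 − 294.949 = 10.758 kg.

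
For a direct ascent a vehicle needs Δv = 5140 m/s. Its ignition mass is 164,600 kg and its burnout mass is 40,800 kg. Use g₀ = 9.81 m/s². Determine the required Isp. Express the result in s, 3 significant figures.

ln(m₀/m_f) = ln(164600/40800) = ln(4.034) = 1.3948.
v_e = Δv / ln(m₀/m_f) = 5140 / 1.3948 = 3685.0 m/s.
Isp = v_e / g₀ = 3685.0 / 9.81 = 375.6 s.

Isp ≈ 376 s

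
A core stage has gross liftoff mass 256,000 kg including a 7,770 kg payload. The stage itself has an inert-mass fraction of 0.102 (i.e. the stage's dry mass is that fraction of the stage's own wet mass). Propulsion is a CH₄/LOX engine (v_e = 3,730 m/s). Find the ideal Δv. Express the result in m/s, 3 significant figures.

Stage wet mass = m₀ − payload = 256,000 − 7,770 = 248,230 kg.
Stage dry mass = ε × stage wet mass = 0.102 × 248,230 = 25,319.5 kg.
Burnout mass m_f = stage dry + payload = 25,319.5 + 7,770 = 33,089.5 kg.
Δv = v_e · ln(256,000/33,089.5) = 3730.0 × ln(7.737) = 3730.0 × 2.0460 ≈ 7631 m/s.

Δv ≈ 7630 m/s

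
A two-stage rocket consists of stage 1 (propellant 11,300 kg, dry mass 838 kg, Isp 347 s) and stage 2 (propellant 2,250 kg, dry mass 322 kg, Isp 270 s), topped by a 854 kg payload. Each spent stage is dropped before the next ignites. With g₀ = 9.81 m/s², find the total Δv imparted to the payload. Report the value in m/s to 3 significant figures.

Δv ≈ 7240 m/s

Ignition mass of stage 1 = 11,300+838 + 2,250+322 + 854 = 15,564 kg.
Stage 1: m₀ = 15,564 kg, m_f = 15,564 − 11,300 = 4,264 kg; Δv = 347×9.81×ln(3.65) = 3404.1×1.2948 ≈ 4407 m/s.
Stage 2: m₀ = 3,426 kg, m_f = 3,426 − 2,250 = 1,176 kg; Δv = 270×9.81×ln(2.913) = 2648.7×1.0693 ≈ 2832 m/s.
Total Δv = 4407 + 2832 = 7239 m/s.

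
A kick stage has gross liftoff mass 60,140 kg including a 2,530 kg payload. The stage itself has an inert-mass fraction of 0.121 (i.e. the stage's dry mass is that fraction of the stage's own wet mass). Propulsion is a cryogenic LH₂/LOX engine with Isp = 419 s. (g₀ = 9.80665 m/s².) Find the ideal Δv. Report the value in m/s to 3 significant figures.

Δv ≈ 7580 m/s

Stage wet mass = m₀ − payload = 60,140 − 2,530 = 57,610 kg.
Stage dry mass = ε × stage wet mass = 0.121 × 57,610 = 6,970.81 kg.
Burnout mass m_f = stage dry + payload = 6,970.81 + 2,530 = 9,500.81 kg.
v_e = Isp · g₀ = 419 × 9.80665 = 4109.0 m/s.
From the ideal rocket equation, Δv = v_e · ln(60,140/9,500.81) = 4109.0 × ln(6.33) = 4109.0 × 1.8453 ≈ 7582 m/s.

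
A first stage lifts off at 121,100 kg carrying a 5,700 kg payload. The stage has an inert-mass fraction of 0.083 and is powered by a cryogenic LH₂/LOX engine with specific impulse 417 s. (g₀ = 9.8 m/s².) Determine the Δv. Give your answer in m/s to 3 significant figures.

Stage wet mass = m₀ − payload = 121,100 − 5,700 = 115,400 kg.
Stage dry mass = ε × stage wet mass = 0.083 × 115,400 = 9,578.2 kg.
Burnout mass m_f = stage dry + payload = 9,578.2 + 5,700 = 15,278.2 kg.
v_e = Isp · g₀ = 417 × 9.8 = 4086.6 m/s.
Using Δv = v_e ln(m₀/m_f): Δv = v_e · ln(121,100/15,278.2) = 4086.6 × ln(7.926) = 4086.6 × 2.0702 ≈ 8460 m/s.

Δv ≈ 8460 m/s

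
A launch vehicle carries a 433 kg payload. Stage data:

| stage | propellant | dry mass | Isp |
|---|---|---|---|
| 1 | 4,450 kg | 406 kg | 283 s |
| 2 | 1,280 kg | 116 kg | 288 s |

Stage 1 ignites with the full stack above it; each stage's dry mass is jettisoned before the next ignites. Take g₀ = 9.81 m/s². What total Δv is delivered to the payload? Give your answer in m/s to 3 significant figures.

Ignition mass of stage 1 = 4,450+406 + 1,280+116 + 433 = 6,685 kg.
Stage 1: m₀ = 6,685 kg, m_f = 6,685 − 4,450 = 2,235 kg; Δv = 283×9.81×ln(2.991) = 2776.2×1.0956 ≈ 3042 m/s.
Stage 2: m₀ = 1,829 kg, m_f = 1,829 − 1,280 = 549 kg; Δv = 288×9.81×ln(3.332) = 2825.3×1.2034 ≈ 3400 m/s.
Total Δv = 3042 + 3400 = 6442 m/s.

Δv ≈ 6440 m/s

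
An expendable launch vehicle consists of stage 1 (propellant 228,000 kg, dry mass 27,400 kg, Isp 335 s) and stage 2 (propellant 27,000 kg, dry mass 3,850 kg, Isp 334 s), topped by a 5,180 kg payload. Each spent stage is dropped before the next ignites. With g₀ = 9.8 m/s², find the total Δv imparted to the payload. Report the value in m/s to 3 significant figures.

Ignition mass of stage 1 = 228,000+27,400 + 27,000+3,850 + 5,180 = 291,430 kg.
Stage 1: m₀ = 291,430 kg, m_f = 291,430 − 228,000 = 63,430 kg; Δv = 335×9.8×ln(4.595) = 3283.0×1.5249 ≈ 5006 m/s.
Stage 2: m₀ = 36,030 kg, m_f = 36,030 − 27,000 = 9,030 kg; Δv = 334×9.8×ln(3.99) = 3273.2×1.3838 ≈ 4529 m/s.
Total Δv = 5006 + 4529 = 9535 m/s.

Δv ≈ 9540 m/s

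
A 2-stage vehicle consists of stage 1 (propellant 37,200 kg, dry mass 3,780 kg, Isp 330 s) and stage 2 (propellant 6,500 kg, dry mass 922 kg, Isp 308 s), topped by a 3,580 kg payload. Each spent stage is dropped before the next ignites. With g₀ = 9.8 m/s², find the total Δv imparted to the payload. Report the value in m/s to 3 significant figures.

Δv ≈ 6760 m/s

Ignition mass of stage 1 = 37,200+3,780 + 6,500+922 + 3,580 = 51,982 kg.
Stage 1: m₀ = 51,982 kg, m_f = 51,982 − 37,200 = 14,782 kg; Δv = 330×9.8×ln(3.517) = 3234.0×1.2575 ≈ 4067 m/s.
Stage 2: m₀ = 11,002 kg, m_f = 11,002 − 6,500 = 4,502 kg; Δv = 308×9.8×ln(2.444) = 3018.4×0.8936 ≈ 2697 m/s.
Total Δv = 4067 + 2697 = 6764 m/s.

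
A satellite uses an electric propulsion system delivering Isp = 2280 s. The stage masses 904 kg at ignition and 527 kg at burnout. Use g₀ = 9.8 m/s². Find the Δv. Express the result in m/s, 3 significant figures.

Δv ≈ 12100 m/s

v_e = Isp · g₀ = 2280 × 9.8 = 22344.0 m/s.
Using Δv = v_e ln(m₀/m_f): Δv = v_e · ln(m₀/m_f) = 22344.0 × ln(1.715) = 22344.0 × 0.5396 ≈ 12057.5 m/s.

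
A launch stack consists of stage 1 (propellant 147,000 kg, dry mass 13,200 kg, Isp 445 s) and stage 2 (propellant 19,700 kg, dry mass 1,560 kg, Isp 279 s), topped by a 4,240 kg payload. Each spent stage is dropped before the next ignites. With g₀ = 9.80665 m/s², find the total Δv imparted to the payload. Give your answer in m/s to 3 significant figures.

Δv ≈ 10900 m/s

Ignition mass of stage 1 = 147,000+13,200 + 19,700+1,560 + 4,240 = 185,700 kg.
Stage 1: m₀ = 185,700 kg, m_f = 185,700 − 147,000 = 38,700 kg; Δv = 445×9.80665×ln(4.798) = 4364.0×1.5683 ≈ 6844 m/s.
Stage 2: m₀ = 25,500 kg, m_f = 25,500 − 19,700 = 5,800 kg; Δv = 279×9.80665×ln(4.397) = 2736.1×1.4808 ≈ 4052 m/s.
Total Δv = 6844 + 4052 = 10896 m/s.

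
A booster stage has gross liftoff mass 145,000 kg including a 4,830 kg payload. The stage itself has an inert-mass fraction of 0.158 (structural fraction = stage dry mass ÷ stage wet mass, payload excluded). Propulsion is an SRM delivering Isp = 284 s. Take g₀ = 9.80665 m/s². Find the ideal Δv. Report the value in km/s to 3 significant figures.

Stage wet mass = m₀ − payload = 145,000 − 4,830 = 140,170 kg.
Stage dry mass = ε × stage wet mass = 0.158 × 140,170 = 22,146.9 kg.
Burnout mass m_f = stage dry + payload = 22,146.9 + 4,830 = 26,976.9 kg.
v_e = Isp · g₀ = 284 × 9.80665 = 2785.1 m/s.
Δv = v_e · ln(145,000/26,976.9) = 2785.1 × ln(5.375) = 2785.1 × 1.6818 ≈ 4684 m/s.

Δv ≈ 4.68 km/s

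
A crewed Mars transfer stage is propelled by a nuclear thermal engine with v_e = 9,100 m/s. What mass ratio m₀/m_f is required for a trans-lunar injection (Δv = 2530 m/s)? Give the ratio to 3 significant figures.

m₀/m_f = exp(Δv / v_e) = exp(2530 / 9100.0) = exp(0.2780) = 1.3205.

mass ratio ≈ 1.32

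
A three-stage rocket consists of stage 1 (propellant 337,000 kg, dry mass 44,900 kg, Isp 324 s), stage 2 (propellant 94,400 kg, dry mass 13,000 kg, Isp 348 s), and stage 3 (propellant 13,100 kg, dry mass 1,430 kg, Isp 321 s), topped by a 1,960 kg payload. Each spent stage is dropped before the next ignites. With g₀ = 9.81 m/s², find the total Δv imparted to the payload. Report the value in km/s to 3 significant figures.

Δv ≈ 13.4 km/s

Ignition mass of stage 1 = 337,000+44,900 + 94,400+13,000 + 13,100+1,430 + 1,960 = 505,790 kg.
Stage 1: m₀ = 505,790 kg, m_f = 505,790 − 337,000 = 168,790 kg; Δv = 324×9.81×ln(2.997) = 3178.4×1.0975 ≈ 3488 m/s.
Stage 2: m₀ = 123,890 kg, m_f = 123,890 − 94,400 = 29,490 kg; Δv = 348×9.81×ln(4.201) = 3413.9×1.4353 ≈ 4900 m/s.
Stage 3: m₀ = 16,490 kg, m_f = 16,490 − 13,100 = 3,390 kg; Δv = 321×9.81×ln(4.864) = 3149.0×1.5819 ≈ 4981 m/s.
Total Δv = 3488 + 4900 + 4981 = 13369 m/s.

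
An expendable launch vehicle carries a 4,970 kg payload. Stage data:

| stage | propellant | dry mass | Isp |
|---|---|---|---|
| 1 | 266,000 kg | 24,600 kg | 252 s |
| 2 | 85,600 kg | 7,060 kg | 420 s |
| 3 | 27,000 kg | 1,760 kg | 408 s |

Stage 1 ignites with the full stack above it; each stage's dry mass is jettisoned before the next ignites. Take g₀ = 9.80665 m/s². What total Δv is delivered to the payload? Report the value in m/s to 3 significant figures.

Ignition mass of stage 1 = 266,000+24,600 + 85,600+7,060 + 27,000+1,760 + 4,970 = 416,990 kg.
Stage 1: m₀ = 416,990 kg, m_f = 416,990 − 266,000 = 150,990 kg; Δv = 252×9.80665×ln(2.762) = 2471.3×1.0158 ≈ 2510 m/s.
Stage 2: m₀ = 126,390 kg, m_f = 126,390 − 85,600 = 40,790 kg; Δv = 420×9.80665×ln(3.099) = 4118.8×1.1309 ≈ 4658 m/s.
Stage 3: m₀ = 33,730 kg, m_f = 33,730 − 27,000 = 6,730 kg; Δv = 408×9.80665×ln(5.012) = 4001.1×1.6118 ≈ 6449 m/s.
Total Δv = 2510 + 4658 + 6449 = 13617 m/s.

Δv ≈ 13600 m/s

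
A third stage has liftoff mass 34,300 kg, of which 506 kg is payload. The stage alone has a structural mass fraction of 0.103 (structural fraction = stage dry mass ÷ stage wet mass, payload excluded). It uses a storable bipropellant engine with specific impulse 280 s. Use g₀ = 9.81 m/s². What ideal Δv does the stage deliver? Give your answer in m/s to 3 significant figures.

Stage wet mass = m₀ − payload = 34,300 − 506 = 33,794 kg.
Stage dry mass = ε × stage wet mass = 0.103 × 33,794 = 3,480.78 kg.
Burnout mass m_f = stage dry + payload = 3,480.78 + 506 = 3,986.78 kg.
v_e = Isp · g₀ = 280 × 9.81 = 2746.8 m/s.
Δv = v_e · ln(34,300/3,986.78) = 2746.8 × ln(8.603) = 2746.8 × 2.1522 ≈ 5912 m/s.

Δv ≈ 5910 m/s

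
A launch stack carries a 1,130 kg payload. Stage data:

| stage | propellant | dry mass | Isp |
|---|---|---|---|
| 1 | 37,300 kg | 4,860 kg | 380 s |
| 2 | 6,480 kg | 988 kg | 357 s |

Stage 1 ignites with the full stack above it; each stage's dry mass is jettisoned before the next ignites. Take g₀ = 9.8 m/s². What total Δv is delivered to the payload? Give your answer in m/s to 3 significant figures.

Ignition mass of stage 1 = 37,300+4,860 + 6,480+988 + 1,130 = 50,758 kg.
Stage 1: m₀ = 50,758 kg, m_f = 50,758 − 37,300 = 13,458 kg; Δv = 380×9.8×ln(3.772) = 3724.0×1.3275 ≈ 4944 m/s.
Stage 2: m₀ = 8,598 kg, m_f = 8,598 − 6,480 = 2,118 kg; Δv = 357×9.8×ln(4.059) = 3498.6×1.4011 ≈ 4902 m/s.
Total Δv = 4944 + 4902 = 9846 m/s.

Δv ≈ 9850 m/s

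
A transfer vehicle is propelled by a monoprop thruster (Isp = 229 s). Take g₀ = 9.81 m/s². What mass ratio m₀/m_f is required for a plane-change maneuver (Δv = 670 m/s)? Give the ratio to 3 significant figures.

v_e = Isp · g₀ = 229 × 9.81 = 2246.5 m/s.
m₀/m_f = exp(Δv / v_e) = exp(670 / 2246.5) = exp(0.2982) = 1.3475.

mass ratio ≈ 1.35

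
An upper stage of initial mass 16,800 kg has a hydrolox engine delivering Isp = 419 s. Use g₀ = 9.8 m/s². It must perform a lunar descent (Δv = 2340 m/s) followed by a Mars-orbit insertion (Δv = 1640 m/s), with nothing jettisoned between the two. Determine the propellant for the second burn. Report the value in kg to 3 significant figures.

v_e = Isp · g₀ = 419 × 9.8 = 4106.2 m/s.
After the first burn: m = 16800 × exp(−2340/4106.2) = 16800 × 0.56560 = 9,502.08 kg.
After the second burn: m = 9,502.08 × exp(−1640/4106.2) = 9,502.08 × 0.67073 = 6,373.33 kg.
Second-burn propellant = 9,502.08 − 6,373.33 = 3,128.75 kg.

propellant for the second burn ≈ 3130 kg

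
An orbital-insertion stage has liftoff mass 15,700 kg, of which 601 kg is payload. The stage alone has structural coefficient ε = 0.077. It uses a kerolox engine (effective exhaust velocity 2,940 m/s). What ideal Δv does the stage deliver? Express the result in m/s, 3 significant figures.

Stage wet mass = m₀ − payload = 15,700 − 601 = 15,099 kg.
Stage dry mass = ε × stage wet mass = 0.077 × 15,099 = 1,162.62 kg.
Burnout mass m_f = stage dry + payload = 1,162.62 + 601 = 1,763.62 kg.
Δv = v_e · ln(15,700/1,763.62) = 2940.0 × ln(8.902) = 2940.0 × 2.1863 ≈ 6428 m/s.

Δv ≈ 6430 m/s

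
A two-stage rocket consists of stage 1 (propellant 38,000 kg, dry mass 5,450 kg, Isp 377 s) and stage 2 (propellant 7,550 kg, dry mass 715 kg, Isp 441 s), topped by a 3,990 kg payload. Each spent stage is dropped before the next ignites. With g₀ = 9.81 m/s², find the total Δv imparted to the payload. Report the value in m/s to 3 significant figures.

Δv ≈ 8380 m/s

Ignition mass of stage 1 = 38,000+5,450 + 7,550+715 + 3,990 = 55,705 kg.
Stage 1: m₀ = 55,705 kg, m_f = 55,705 − 38,000 = 17,705 kg; Δv = 377×9.81×ln(3.146) = 3698.4×1.1462 ≈ 4239 m/s.
Stage 2: m₀ = 12,255 kg, m_f = 12,255 − 7,550 = 4,705 kg; Δv = 441×9.81×ln(2.605) = 4326.2×0.9573 ≈ 4142 m/s.
Total Δv = 4239 + 4142 = 8381 m/s.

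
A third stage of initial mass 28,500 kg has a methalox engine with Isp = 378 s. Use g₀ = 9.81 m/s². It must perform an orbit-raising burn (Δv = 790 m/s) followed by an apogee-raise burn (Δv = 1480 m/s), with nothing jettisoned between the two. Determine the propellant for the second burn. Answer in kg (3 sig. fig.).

v_e = Isp · g₀ = 378 × 9.81 = 3708.2 m/s.
After the first burn: m = 28500 × exp(−790/3708.2) = 28500 × 0.80812 = 23,031.4 kg.
After the second burn: m = 23,031.4 × exp(−1480/3708.2) = 23,031.4 × 0.67091 = 15,452 kg.
Second-burn propellant = 23,031.4 − 15,452 = 7,579.4 kg.

propellant for the second burn ≈ 7580 kg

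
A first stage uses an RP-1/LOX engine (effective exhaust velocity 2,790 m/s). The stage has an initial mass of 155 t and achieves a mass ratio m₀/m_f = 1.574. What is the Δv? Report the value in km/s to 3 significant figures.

By the Tsiolkovsky rocket equation, Δv = v_e · ln(1.574) = 2790.0 × 0.4536 ≈ 1265.6 m/s.

Δv ≈ 1.27 km/s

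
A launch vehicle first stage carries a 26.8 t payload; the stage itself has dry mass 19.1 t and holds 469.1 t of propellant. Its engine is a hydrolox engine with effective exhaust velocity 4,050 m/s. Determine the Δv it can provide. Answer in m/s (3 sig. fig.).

Δv ≈ 9790 m/s

m₀ = payload + dry + propellant = 26.8 + 19.1 + 469.1 = 515 t.
m_f = payload + dry = 26.8 + 19.1 = 45.9 t.
Rocket equation: Δv = v_e · ln(m₀/m_f) = 4050.0 × ln(11.22) = 4050.0 × 2.4177 ≈ 9791.7 m/s.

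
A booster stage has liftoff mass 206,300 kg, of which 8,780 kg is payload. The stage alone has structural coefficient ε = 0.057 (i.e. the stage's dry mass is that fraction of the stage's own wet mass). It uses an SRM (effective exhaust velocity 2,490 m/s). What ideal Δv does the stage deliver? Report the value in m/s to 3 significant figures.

Δv ≈ 5810 m/s

Stage wet mass = m₀ − payload = 206,300 − 8,780 = 197,520 kg.
Stage dry mass = ε × stage wet mass = 0.057 × 197,520 = 11,258.6 kg.
Burnout mass m_f = stage dry + payload = 11,258.6 + 8,780 = 20,038.6 kg.
By the Tsiolkovsky rocket equation, Δv = v_e · ln(206,300/20,038.6) = 2490.0 × ln(10.3) = 2490.0 × 2.3317 ≈ 5806 m/s.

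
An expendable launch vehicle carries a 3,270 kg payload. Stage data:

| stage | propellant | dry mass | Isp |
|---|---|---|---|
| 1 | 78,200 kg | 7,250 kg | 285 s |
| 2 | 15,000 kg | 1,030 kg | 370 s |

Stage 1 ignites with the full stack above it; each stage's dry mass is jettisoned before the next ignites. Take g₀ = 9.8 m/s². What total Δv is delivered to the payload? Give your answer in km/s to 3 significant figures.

Ignition mass of stage 1 = 78,200+7,250 + 15,000+1,030 + 3,270 = 104,750 kg.
Stage 1: m₀ = 104,750 kg, m_f = 104,750 − 78,200 = 26,550 kg; Δv = 285×9.8×ln(3.945) = 2793.0×1.3725 ≈ 3834 m/s.
Stage 2: m₀ = 19,300 kg, m_f = 19,300 − 15,000 = 4,300 kg; Δv = 370×9.8×ln(4.488) = 3626.0×1.5015 ≈ 5444 m/s.
Total Δv = 3834 + 5444 = 9278 m/s.

Δv ≈ 9.28 km/s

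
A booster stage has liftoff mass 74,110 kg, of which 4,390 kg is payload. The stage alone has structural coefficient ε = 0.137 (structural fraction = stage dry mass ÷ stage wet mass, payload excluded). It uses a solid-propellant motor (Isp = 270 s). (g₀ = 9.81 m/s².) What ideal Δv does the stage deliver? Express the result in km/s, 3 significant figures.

Stage wet mass = m₀ − payload = 74,110 − 4,390 = 69,720 kg.
Stage dry mass = ε × stage wet mass = 0.137 × 69,720 = 9,551.64 kg.
Burnout mass m_f = stage dry + payload = 9,551.64 + 4,390 = 13,941.64 kg.
v_e = Isp · g₀ = 270 × 9.81 = 2648.7 m/s.
From the ideal rocket equation, Δv = v_e · ln(74,110/13,941.64) = 2648.7 × ln(5.316) = 2648.7 × 1.6707 ≈ 4425 m/s.

Δv ≈ 4.43 km/s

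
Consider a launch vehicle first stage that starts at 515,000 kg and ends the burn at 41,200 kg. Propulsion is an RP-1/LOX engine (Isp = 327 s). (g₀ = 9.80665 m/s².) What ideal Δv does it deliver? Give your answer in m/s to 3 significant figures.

v_e = Isp · g₀ = 327 × 9.80665 = 3206.8 m/s.
Δv = v_e · ln(m₀/m_f) = 3206.8 × ln(12.5) = 3206.8 × 2.5257 ≈ 8099.4 m/s.

Δv ≈ 8100 m/s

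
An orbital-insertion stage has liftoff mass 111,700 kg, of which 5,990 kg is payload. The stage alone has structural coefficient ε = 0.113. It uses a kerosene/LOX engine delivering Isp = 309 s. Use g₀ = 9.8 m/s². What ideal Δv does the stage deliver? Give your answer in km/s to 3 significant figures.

Δv ≈ 5.54 km/s

Stage wet mass = m₀ − payload = 111,700 − 5,990 = 105,710 kg.
Stage dry mass = ε × stage wet mass = 0.113 × 105,710 = 11,945.2 kg.
Burnout mass m_f = stage dry + payload = 11,945.2 + 5,990 = 17,935.2 kg.
v_e = Isp · g₀ = 309 × 9.8 = 3028.2 m/s.
Δv = v_e · ln(111,700/17,935.2) = 3028.2 × ln(6.228) = 3028.2 × 1.8291 ≈ 5539 m/s.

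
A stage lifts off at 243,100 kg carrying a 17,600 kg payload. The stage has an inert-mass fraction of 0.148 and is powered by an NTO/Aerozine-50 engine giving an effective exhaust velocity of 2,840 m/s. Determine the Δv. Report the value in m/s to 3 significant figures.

Δv ≈ 4440 m/s

Stage wet mass = m₀ − payload = 243,100 − 17,600 = 225,500 kg.
Stage dry mass = ε × stage wet mass = 0.148 × 225,500 = 33,374 kg.
Burnout mass m_f = stage dry + payload = 33,374 + 17,600 = 50,974 kg.
Rocket equation: Δv = v_e · ln(243,100/50,974) = 2840.0 × ln(4.769) = 2840.0 × 1.5622 ≈ 4437 m/s.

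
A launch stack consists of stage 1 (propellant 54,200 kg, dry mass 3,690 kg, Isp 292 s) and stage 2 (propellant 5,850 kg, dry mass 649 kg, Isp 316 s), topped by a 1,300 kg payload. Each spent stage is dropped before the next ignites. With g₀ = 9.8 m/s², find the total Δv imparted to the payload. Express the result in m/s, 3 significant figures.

Ignition mass of stage 1 = 54,200+3,690 + 5,850+649 + 1,300 = 65,689 kg.
Stage 1: m₀ = 65,689 kg, m_f = 65,689 − 54,200 = 11,489 kg; Δv = 292×9.8×ln(5.718) = 2861.6×1.7435 ≈ 4989 m/s.
Stage 2: m₀ = 7,799 kg, m_f = 7,799 − 5,850 = 1,949 kg; Δv = 316×9.8×ln(4.002) = 3096.8×1.3867 ≈ 4294 m/s.
Total Δv = 4989 + 4294 = 9283 m/s.

Δv ≈ 9280 m/s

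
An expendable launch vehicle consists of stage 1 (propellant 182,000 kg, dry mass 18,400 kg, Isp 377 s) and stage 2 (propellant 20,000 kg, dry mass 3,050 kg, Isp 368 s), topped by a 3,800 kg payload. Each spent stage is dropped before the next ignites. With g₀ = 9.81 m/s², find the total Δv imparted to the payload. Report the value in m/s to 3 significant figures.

Δv ≈ 10900 m/s

Ignition mass of stage 1 = 182,000+18,400 + 20,000+3,050 + 3,800 = 227,250 kg.
Stage 1: m₀ = 227,250 kg, m_f = 227,250 − 182,000 = 45,250 kg; Δv = 377×9.81×ln(5.022) = 3698.4×1.6138 ≈ 5969 m/s.
Stage 2: m₀ = 26,850 kg, m_f = 26,850 − 20,000 = 6,850 kg; Δv = 368×9.81×ln(3.92) = 3610.1×1.3660 ≈ 4931 m/s.
Total Δv = 5969 + 4931 = 10900 m/s.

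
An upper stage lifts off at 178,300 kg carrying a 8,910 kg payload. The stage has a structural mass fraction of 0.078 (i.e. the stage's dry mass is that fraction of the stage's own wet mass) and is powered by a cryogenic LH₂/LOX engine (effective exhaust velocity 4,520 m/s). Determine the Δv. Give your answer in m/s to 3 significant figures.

Stage wet mass = m₀ − payload = 178,300 − 8,910 = 169,390 kg.
Stage dry mass = ε × stage wet mass = 0.078 × 169,390 = 13,212.4 kg.
Burnout mass m_f = stage dry + payload = 13,212.4 + 8,910 = 22,122.4 kg.
From the ideal rocket equation, Δv = v_e · ln(178,300/22,122.4) = 4520.0 × ln(8.06) = 4520.0 × 2.0869 ≈ 9433 m/s.

Δv ≈ 9430 m/s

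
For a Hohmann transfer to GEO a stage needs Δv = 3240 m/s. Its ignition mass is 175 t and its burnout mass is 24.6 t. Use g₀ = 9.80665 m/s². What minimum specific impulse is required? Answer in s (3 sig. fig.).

ln(m₀/m_f) = ln(175000/24600) = ln(7.114) = 1.9620.
Using Δv = v_e ln(m₀/m_f): v_e = Δv / ln(m₀/m_f) = 3240 / 1.9620 = 1651.3 m/s.
Isp = v_e / g₀ = 1651.3 / 9.80665 = 168.4 s.

Isp ≈ 168 s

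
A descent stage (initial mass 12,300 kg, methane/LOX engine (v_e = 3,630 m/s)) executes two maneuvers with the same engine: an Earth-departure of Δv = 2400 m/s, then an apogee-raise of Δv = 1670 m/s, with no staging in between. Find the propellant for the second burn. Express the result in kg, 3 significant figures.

After the first burn: m = 12300 × exp(−2400/3630.0) = 12300 × 0.51625 = 6,349.88 kg.
After the second burn: m = 6,349.88 × exp(−1670/3630.0) = 6,349.88 × 0.63125 = 4,008.36 kg.
Second-burn propellant = 6,349.88 − 4,008.36 = 2,341.52 kg.

propellant for the second burn ≈ 2340 kg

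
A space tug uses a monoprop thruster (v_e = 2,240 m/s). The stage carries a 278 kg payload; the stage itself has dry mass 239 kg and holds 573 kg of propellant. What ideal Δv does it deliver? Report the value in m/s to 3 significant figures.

Δv ≈ 1670 m/s

m₀ = payload + dry + propellant = 278 + 239 + 573 = 1,090 kg.
m_f = payload + dry = 278 + 239 = 517 kg.
Δv = v_e · ln(m₀/m_f) = 2240.0 × ln(2.108) = 2240.0 × 0.7459 ≈ 1670.8 m/s.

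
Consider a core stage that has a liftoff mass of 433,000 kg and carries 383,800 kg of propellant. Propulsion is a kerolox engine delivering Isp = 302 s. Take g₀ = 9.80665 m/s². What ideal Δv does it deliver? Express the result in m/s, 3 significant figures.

Δv ≈ 6440 m/s

v_e = Isp · g₀ = 302 × 9.80665 = 2961.6 m/s.
m_f = m₀ − m_prop = 433,000 − 383,800 = 49,200 kg.
Using Δv = v_e ln(m₀/m_f): Δv = v_e · ln(m₀/m_f) = 2961.6 × ln(8.801) = 2961.6 × 2.1748 ≈ 6441.0 m/s.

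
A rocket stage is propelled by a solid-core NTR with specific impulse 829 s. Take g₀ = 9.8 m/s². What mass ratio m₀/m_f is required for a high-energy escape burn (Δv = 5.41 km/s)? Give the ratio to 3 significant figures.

v_e = Isp · g₀ = 829 × 9.8 = 8124.2 m/s.
m₀/m_f = exp(Δv / v_e) = exp(5410 / 8124.2) = exp(0.6659) = 1.9463.

mass ratio ≈ 1.95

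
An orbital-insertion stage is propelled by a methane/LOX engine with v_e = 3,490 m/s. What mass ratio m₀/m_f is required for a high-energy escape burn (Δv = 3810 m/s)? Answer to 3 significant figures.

m₀/m_f = exp(Δv / v_e) = exp(3810 / 3490.0) = exp(1.0917) = 2.9793.

mass ratio ≈ 2.98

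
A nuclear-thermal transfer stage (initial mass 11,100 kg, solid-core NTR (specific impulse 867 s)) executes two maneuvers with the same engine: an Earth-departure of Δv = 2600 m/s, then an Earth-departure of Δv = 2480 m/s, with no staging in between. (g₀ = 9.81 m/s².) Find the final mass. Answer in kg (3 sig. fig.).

v_e = Isp · g₀ = 867 × 9.81 = 8505.3 m/s.
After the first burn: m = 11100 × exp(−2600/8505.3) = 11100 × 0.73661 = 8,176.37 kg.
After the second burn: m = 8,176.37 × exp(−2480/8505.3) = 8,176.37 × 0.74708 = 6,108.4 kg.

final mass ≈ 6110 kg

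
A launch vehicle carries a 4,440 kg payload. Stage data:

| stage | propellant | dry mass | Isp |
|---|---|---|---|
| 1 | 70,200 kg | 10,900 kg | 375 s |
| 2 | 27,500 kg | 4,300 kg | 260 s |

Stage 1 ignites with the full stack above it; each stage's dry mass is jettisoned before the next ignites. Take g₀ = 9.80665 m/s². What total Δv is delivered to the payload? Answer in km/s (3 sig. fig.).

Ignition mass of stage 1 = 70,200+10,900 + 27,500+4,300 + 4,440 = 117,340 kg.
Stage 1: m₀ = 117,340 kg, m_f = 117,340 − 70,200 = 47,140 kg; Δv = 375×9.80665×ln(2.489) = 3677.5×0.9120 ≈ 3354 m/s.
Stage 2: m₀ = 36,240 kg, m_f = 36,240 − 27,500 = 8,740 kg; Δv = 260×9.80665×ln(4.146) = 2549.7×1.4223 ≈ 3626 m/s.
Total Δv = 3354 + 3626 = 6980 m/s.

Δv ≈ 6.98 km/s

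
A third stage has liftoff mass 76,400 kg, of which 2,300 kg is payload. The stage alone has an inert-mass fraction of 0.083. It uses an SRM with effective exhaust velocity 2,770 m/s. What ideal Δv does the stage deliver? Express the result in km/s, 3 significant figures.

Stage wet mass = m₀ − payload = 76,400 − 2,300 = 74,100 kg.
Stage dry mass = ε × stage wet mass = 0.083 × 74,100 = 6,150.3 kg.
Burnout mass m_f = stage dry + payload = 6,150.3 + 2,300 = 8,450.3 kg.
Δv = v_e · ln(76,400/8,450.3) = 2770.0 × ln(9.041) = 2770.0 × 2.2018 ≈ 6099 m/s.

Δv ≈ 6.10 km/s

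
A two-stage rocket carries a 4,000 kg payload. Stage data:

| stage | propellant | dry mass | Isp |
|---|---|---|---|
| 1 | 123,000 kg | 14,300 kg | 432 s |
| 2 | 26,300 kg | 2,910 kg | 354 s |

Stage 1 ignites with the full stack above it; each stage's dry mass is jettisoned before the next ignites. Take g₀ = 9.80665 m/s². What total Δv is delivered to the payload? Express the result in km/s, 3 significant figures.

Ignition mass of stage 1 = 123,000+14,300 + 26,300+2,910 + 4,000 = 170,510 kg.
Stage 1: m₀ = 170,510 kg, m_f = 170,510 − 123,000 = 47,510 kg; Δv = 432×9.80665×ln(3.589) = 4236.5×1.2779 ≈ 5414 m/s.
Stage 2: m₀ = 33,210 kg, m_f = 33,210 − 26,300 = 6,910 kg; Δv = 354×9.80665×ln(4.806) = 3471.6×1.5699 ≈ 5450 m/s.
Total Δv = 5414 + 5450 = 10864 m/s.

Δv ≈ 10.9 km/s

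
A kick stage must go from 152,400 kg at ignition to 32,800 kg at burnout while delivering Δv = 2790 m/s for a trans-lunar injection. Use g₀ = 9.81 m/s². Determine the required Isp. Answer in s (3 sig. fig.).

ln(m₀/m_f) = ln(152400/32800) = ln(4.646) = 1.5361.
v_e = Δv / ln(m₀/m_f) = 2790 / 1.5361 = 1816.3 m/s.
Isp = v_e / g₀ = 1816.3 / 9.81 = 185.1 s.

Isp ≈ 185 s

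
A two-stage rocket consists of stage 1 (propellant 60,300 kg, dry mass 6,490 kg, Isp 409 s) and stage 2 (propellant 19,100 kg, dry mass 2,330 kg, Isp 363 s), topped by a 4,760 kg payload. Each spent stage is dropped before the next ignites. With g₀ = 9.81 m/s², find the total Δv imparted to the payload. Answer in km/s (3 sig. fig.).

Ignition mass of stage 1 = 60,300+6,490 + 19,100+2,330 + 4,760 = 92,980 kg.
Stage 1: m₀ = 92,980 kg, m_f = 92,980 − 60,300 = 32,680 kg; Δv = 409×9.81×ln(2.845) = 4012.3×1.0456 ≈ 4195 m/s.
Stage 2: m₀ = 26,190 kg, m_f = 26,190 − 19,100 = 7,090 kg; Δv = 363×9.81×ln(3.694) = 3561.0×1.3067 ≈ 4653 m/s.
Total Δv = 4195 + 4653 = 8848 m/s.

Δv ≈ 8.85 km/s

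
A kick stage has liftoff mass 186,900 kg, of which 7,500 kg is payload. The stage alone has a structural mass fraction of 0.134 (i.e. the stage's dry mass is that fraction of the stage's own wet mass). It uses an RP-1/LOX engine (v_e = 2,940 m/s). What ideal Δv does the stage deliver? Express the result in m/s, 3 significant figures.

Δv ≈ 5230 m/s

Stage wet mass = m₀ − payload = 186,900 − 7,500 = 179,400 kg.
Stage dry mass = ε × stage wet mass = 0.134 × 179,400 = 24,039.6 kg.
Burnout mass m_f = stage dry + payload = 24,039.6 + 7,500 = 31,539.6 kg.
From the ideal rocket equation, Δv = v_e · ln(186,900/31,539.6) = 2940.0 × ln(5.926) = 2940.0 × 1.7793 ≈ 5231 m/s.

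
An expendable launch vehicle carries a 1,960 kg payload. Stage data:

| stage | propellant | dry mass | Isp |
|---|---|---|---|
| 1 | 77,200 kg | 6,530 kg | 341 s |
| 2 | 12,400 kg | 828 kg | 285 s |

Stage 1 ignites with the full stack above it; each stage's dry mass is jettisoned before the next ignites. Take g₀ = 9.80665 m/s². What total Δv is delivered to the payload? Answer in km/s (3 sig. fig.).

Δv ≈ 9.81 km/s

Ignition mass of stage 1 = 77,200+6,530 + 12,400+828 + 1,960 = 98,918 kg.
Stage 1: m₀ = 98,918 kg, m_f = 98,918 − 77,200 = 21,718 kg; Δv = 341×9.80665×ln(4.555) = 3344.1×1.5161 ≈ 5070 m/s.
Stage 2: m₀ = 15,188 kg, m_f = 15,188 − 12,400 = 2,788 kg; Δv = 285×9.80665×ln(5.448) = 2794.9×1.6952 ≈ 4738 m/s.
Total Δv = 5070 + 4738 = 9808 m/s.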